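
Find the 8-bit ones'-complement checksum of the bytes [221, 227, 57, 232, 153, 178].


Sum = 1068 mod 256 = 44
Complement = 211

211


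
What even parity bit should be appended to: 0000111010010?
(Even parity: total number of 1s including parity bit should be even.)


Number of 1s in data: 5
Parity bit: 1

1


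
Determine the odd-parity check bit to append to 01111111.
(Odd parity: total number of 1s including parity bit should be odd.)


Number of 1s in data: 7
Parity bit: 0

0


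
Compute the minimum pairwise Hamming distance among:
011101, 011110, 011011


Comparing all pairs, minimum distance: 2
Can detect 1 errors, correct 0 errors

2


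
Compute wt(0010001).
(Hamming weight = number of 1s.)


Counting 1s in 0010001

2


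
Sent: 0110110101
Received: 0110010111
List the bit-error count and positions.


XOR: 0000100010

2 error(s) at position(s): 4, 8


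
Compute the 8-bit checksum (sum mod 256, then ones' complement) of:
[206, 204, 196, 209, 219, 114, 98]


Sum = 1246 mod 256 = 222
Complement = 33

33


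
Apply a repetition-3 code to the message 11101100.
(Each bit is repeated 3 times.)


Each bit -> 3 copies

111111111000111111000000


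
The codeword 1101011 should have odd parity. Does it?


Number of 1s: 5

Yes, parity is correct (5 ones)


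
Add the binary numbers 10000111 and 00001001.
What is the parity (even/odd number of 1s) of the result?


10000111 = 135
00001001 = 9
Sum = 144 = 10010000
1s count = 2

even parity (2 ones in 10010000)


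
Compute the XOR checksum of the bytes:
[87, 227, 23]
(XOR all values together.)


XOR chain: 87 ^ 227 ^ 23 = 163

163


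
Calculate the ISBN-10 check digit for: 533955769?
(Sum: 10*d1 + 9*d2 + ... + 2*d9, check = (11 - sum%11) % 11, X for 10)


Weighted sum: 283
283 mod 11 = 8

Check digit: 3


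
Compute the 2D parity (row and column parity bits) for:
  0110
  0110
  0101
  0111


Row parities: 0001
Column parities: 0010

Row P: 0001, Col P: 0010, Corner: 1


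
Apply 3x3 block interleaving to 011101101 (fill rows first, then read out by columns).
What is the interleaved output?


Matrix:
  011
  101
  101
Read columns: 011100111

011100111


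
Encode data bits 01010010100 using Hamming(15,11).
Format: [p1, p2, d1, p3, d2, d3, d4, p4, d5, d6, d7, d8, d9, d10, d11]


Parity bits: p1=0, p2=0, p3=1, p4=0

000110100010100


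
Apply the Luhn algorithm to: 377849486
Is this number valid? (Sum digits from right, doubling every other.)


Luhn sum = 52
52 mod 10 = 2

Invalid (Luhn sum mod 10 = 2)


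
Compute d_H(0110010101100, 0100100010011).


XOR: 0010110111111
Count of 1s: 9

9


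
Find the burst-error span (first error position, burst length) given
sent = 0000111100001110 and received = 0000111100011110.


XOR: 0000000000010000

Burst at position 11, length 1


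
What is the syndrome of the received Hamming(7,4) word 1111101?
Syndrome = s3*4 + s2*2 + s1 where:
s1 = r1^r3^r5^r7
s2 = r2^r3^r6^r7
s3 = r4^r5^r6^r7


s1=0, s2=1, s3=1

Syndrome = 6 (error at position 6)


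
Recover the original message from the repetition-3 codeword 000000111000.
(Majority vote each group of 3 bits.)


Groups: 000, 000, 111, 000
Majority votes: 0010

0010


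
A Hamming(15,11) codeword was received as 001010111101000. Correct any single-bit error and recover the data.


Syndrome = 6: error at position 6

Data: 11111101000 (corrected bit 6)


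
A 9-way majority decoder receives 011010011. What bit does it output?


Ones: 5 out of 9
Threshold: 5

1 (5/9 voted 1)


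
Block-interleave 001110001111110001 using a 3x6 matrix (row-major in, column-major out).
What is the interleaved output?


Matrix:
  001110
  001111
  110001
Read columns: 001001110110110011

001001110110110011


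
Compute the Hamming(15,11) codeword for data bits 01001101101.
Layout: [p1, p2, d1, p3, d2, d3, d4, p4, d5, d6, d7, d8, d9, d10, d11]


Parity bits: p1=0, p2=0, p3=0, p4=1

000010011101101


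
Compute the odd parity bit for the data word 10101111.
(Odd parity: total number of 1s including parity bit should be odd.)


Number of 1s in data: 6
Parity bit: 1

1


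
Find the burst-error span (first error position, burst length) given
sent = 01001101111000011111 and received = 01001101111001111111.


XOR: 00000000000001100000

Burst at position 13, length 2


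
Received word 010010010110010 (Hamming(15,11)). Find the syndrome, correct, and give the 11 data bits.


Syndrome = 0: no error detected

Data: 01000110010 (no errors)


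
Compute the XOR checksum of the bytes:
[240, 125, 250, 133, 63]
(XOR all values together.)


XOR chain: 240 ^ 125 ^ 250 ^ 133 ^ 63 = 205

205


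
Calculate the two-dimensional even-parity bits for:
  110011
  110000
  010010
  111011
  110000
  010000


Row parities: 000101
Column parities: 001010

Row P: 000101, Col P: 001010, Corner: 0


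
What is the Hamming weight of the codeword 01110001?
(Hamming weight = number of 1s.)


Counting 1s in 01110001

4


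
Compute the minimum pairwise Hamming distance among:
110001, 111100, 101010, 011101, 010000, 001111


Comparing all pairs, minimum distance: 2
Can detect 1 errors, correct 0 errors

2


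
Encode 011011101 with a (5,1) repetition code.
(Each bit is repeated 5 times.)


Each bit -> 5 copies

000001111111111000001111111111111110000011111


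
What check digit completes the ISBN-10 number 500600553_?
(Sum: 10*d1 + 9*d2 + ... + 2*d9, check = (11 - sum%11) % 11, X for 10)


Weighted sum: 133
133 mod 11 = 1

Check digit: X


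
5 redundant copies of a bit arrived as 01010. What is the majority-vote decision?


Ones: 2 out of 5
Threshold: 3

0 (2/5 voted 1)


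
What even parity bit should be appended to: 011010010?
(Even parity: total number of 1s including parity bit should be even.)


Number of 1s in data: 4
Parity bit: 0

0


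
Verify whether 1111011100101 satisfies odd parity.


Number of 1s: 9

Yes, parity is correct (9 ones)


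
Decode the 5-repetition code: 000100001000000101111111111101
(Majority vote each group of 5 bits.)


Groups: 00010, 00010, 00000, 10111, 11111, 11101
Majority votes: 000111

000111


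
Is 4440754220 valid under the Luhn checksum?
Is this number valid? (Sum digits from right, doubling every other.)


Luhn sum = 44
44 mod 10 = 4

Invalid (Luhn sum mod 10 = 4)


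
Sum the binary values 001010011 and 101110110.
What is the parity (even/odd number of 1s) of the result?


001010011 = 83
101110110 = 374
Sum = 457 = 111001001
1s count = 5

odd parity (5 ones in 111001001)


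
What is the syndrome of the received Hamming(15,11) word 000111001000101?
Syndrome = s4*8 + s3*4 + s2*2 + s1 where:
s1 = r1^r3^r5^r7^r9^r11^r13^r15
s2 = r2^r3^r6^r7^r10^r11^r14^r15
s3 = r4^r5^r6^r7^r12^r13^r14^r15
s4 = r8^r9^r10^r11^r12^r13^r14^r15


s1=0, s2=0, s3=1, s4=1

Syndrome = 12 (error at position 12)


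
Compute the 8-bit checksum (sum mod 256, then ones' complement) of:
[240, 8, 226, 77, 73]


Sum = 624 mod 256 = 112
Complement = 143

143


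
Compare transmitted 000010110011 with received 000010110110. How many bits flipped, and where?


XOR: 000000000101

2 error(s) at position(s): 9, 11


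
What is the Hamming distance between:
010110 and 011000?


XOR: 001110
Count of 1s: 3

3


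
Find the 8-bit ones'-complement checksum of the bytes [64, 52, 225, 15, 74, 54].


Sum = 484 mod 256 = 228
Complement = 27

27


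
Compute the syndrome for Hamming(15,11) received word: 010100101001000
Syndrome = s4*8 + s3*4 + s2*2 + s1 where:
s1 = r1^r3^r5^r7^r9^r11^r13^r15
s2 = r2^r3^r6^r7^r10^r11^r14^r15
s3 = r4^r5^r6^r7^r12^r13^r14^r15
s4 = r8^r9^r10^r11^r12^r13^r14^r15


s1=0, s2=0, s3=1, s4=0

Syndrome = 4 (error at position 4)


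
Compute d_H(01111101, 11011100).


XOR: 10100001
Count of 1s: 3

3


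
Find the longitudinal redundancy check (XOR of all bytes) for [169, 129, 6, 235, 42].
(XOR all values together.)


XOR chain: 169 ^ 129 ^ 6 ^ 235 ^ 42 = 239

239


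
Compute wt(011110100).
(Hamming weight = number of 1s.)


Counting 1s in 011110100

5


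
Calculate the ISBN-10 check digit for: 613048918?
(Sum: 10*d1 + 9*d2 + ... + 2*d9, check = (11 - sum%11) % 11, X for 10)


Weighted sum: 212
212 mod 11 = 3

Check digit: 8


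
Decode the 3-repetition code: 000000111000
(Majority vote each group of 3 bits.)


Groups: 000, 000, 111, 000
Majority votes: 0010

0010


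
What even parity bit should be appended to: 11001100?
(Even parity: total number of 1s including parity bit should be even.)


Number of 1s in data: 4
Parity bit: 0

0


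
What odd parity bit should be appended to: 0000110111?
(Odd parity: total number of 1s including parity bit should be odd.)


Number of 1s in data: 5
Parity bit: 0

0


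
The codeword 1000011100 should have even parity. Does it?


Number of 1s: 4

Yes, parity is correct (4 ones)


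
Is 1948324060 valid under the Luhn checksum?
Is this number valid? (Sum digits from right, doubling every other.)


Luhn sum = 46
46 mod 10 = 6

Invalid (Luhn sum mod 10 = 6)


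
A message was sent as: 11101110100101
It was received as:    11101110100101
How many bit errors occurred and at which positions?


XOR: 00000000000000

0 errors (received matches sent)


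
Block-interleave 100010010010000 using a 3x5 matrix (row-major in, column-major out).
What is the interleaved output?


Matrix:
  10001
  00100
  10000
Read columns: 101000010000100

101000010000100


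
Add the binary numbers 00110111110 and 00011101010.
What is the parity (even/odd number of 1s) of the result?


00110111110 = 446
00011101010 = 234
Sum = 680 = 1010101000
1s count = 4

even parity (4 ones in 1010101000)


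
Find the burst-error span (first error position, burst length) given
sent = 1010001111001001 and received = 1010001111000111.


XOR: 0000000000001110

Burst at position 12, length 3


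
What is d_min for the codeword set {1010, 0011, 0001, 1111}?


Comparing all pairs, minimum distance: 1
Can detect 0 errors, correct 0 errors

1


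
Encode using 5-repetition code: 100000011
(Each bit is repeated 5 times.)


Each bit -> 5 copies

111110000000000000000000000000000001111111111


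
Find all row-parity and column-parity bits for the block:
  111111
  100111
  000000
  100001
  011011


Row parities: 00000
Column parities: 100010

Row P: 00000, Col P: 100010, Corner: 0


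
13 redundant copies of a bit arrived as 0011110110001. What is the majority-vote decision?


Ones: 7 out of 13
Threshold: 7

1 (7/13 voted 1)


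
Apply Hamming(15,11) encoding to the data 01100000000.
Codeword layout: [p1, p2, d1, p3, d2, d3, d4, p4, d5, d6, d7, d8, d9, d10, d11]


Parity bits: p1=1, p2=1, p3=0, p4=0

110011000000000


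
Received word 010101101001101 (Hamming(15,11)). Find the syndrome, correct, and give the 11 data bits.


Syndrome = 0: no error detected

Data: 00111001101 (no errors)


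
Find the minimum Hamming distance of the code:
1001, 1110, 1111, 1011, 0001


Comparing all pairs, minimum distance: 1
Can detect 0 errors, correct 0 errors

1


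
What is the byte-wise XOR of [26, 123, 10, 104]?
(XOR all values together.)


XOR chain: 26 ^ 123 ^ 10 ^ 104 = 3

3


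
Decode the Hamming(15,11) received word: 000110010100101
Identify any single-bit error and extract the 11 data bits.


Syndrome = 1: error at position 1

Data: 01000100101 (corrected bit 1)


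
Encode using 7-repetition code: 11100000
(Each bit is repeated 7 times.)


Each bit -> 7 copies

11111111111111111111100000000000000000000000000000000000


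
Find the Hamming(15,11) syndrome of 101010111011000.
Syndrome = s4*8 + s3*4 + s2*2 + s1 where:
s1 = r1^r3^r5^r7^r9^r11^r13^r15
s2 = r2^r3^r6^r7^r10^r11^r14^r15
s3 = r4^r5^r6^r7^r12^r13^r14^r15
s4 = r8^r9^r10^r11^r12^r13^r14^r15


s1=0, s2=1, s3=1, s4=0

Syndrome = 6 (error at position 6)


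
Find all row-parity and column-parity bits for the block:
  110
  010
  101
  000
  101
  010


Row parities: 010001
Column parities: 110

Row P: 010001, Col P: 110, Corner: 0


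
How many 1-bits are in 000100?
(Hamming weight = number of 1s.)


Counting 1s in 000100

1


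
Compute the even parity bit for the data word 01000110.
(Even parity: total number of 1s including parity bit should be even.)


Number of 1s in data: 3
Parity bit: 1

1


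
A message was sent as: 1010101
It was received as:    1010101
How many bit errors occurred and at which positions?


XOR: 0000000

0 errors (received matches sent)


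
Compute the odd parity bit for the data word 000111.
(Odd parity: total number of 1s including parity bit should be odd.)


Number of 1s in data: 3
Parity bit: 0

0


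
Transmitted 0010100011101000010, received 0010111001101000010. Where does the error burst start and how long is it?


XOR: 0000011010000000000

Burst at position 5, length 4


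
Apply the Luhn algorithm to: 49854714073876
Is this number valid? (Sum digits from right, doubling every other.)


Luhn sum = 82
82 mod 10 = 2

Invalid (Luhn sum mod 10 = 2)


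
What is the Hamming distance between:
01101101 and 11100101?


XOR: 10001000
Count of 1s: 2

2


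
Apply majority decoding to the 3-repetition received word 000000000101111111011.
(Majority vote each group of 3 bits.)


Groups: 000, 000, 000, 101, 111, 111, 011
Majority votes: 0001111

0001111


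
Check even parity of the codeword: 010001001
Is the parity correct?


Number of 1s: 3

No, parity error (3 ones)


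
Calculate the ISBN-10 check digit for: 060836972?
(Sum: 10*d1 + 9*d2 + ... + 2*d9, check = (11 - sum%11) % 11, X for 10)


Weighted sum: 219
219 mod 11 = 10

Check digit: 1


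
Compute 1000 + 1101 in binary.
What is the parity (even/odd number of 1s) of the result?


1000 = 8
1101 = 13
Sum = 21 = 10101
1s count = 3

odd parity (3 ones in 10101)


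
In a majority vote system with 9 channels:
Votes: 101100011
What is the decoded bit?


Ones: 5 out of 9
Threshold: 5

1 (5/9 voted 1)


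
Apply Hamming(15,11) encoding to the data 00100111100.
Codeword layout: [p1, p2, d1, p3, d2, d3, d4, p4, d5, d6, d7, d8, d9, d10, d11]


Parity bits: p1=0, p2=1, p3=1, p4=0

010101000111100


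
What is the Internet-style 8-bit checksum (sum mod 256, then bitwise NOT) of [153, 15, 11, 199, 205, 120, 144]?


Sum = 847 mod 256 = 79
Complement = 176

176


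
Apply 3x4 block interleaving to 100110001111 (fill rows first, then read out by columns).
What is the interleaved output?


Matrix:
  1001
  1000
  1111
Read columns: 111001001101

111001001101


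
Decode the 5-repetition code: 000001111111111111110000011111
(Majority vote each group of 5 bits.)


Groups: 00000, 11111, 11111, 11111, 00000, 11111
Majority votes: 011101

011101


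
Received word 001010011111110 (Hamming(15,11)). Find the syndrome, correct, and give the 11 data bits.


Syndrome = 9: error at position 9

Data: 11000111110 (corrected bit 9)


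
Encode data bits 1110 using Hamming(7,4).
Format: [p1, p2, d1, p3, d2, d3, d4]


Parity bits: p1=0, p2=0, p3=0

0010110


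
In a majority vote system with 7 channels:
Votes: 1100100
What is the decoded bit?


Ones: 3 out of 7
Threshold: 4

0 (3/7 voted 1)


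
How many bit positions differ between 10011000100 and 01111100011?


XOR: 11100100111
Count of 1s: 7

7


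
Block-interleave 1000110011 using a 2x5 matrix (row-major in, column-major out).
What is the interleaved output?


Matrix:
  10001
  10011
Read columns: 1100000111

1100000111


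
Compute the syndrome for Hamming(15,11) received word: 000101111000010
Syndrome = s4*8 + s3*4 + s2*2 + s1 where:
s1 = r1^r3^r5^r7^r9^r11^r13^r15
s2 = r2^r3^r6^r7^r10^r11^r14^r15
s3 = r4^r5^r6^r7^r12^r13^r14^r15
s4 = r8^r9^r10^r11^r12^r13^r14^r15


s1=0, s2=1, s3=0, s4=1

Syndrome = 10 (error at position 10)


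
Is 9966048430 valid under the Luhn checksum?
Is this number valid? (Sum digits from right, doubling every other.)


Luhn sum = 48
48 mod 10 = 8

Invalid (Luhn sum mod 10 = 8)


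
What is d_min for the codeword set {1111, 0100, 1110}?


Comparing all pairs, minimum distance: 1
Can detect 0 errors, correct 0 errors

1


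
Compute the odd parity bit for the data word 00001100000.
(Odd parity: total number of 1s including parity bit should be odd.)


Number of 1s in data: 2
Parity bit: 1

1


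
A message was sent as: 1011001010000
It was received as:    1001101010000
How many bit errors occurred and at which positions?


XOR: 0010100000000

2 error(s) at position(s): 2, 4


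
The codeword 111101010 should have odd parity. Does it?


Number of 1s: 6

No, parity error (6 ones)


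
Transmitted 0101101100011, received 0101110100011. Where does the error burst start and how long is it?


XOR: 0000011000000

Burst at position 5, length 2


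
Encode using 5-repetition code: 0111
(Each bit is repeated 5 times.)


Each bit -> 5 copies

00000111111111111111


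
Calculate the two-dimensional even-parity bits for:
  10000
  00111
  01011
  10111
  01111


Row parities: 11100
Column parities: 00100

Row P: 11100, Col P: 00100, Corner: 1


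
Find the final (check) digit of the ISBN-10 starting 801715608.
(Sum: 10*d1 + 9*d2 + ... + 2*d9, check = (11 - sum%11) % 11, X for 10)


Weighted sum: 208
208 mod 11 = 10

Check digit: 1


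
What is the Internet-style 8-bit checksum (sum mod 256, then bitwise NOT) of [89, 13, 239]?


Sum = 341 mod 256 = 85
Complement = 170

170


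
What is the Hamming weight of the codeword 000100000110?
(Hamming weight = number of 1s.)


Counting 1s in 000100000110

3


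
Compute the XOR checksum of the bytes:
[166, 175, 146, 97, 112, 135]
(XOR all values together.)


XOR chain: 166 ^ 175 ^ 146 ^ 97 ^ 112 ^ 135 = 13

13


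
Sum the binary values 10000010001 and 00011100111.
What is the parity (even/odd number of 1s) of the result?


10000010001 = 1041
00011100111 = 231
Sum = 1272 = 10011111000
1s count = 6

even parity (6 ones in 10011111000)


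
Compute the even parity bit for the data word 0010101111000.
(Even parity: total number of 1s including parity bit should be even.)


Number of 1s in data: 6
Parity bit: 0

0


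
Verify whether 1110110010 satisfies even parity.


Number of 1s: 6

Yes, parity is correct (6 ones)


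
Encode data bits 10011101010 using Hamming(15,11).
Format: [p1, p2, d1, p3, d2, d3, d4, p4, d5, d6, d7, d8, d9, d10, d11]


Parity bits: p1=1, p2=0, p3=1, p4=0

101100101101010


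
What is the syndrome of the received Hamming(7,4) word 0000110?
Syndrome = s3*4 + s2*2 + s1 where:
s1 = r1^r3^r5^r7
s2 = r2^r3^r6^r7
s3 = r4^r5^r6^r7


s1=1, s2=1, s3=0

Syndrome = 3 (error at position 3)


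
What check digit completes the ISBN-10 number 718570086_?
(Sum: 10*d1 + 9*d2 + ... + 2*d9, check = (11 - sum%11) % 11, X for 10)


Weighted sum: 256
256 mod 11 = 3

Check digit: 8


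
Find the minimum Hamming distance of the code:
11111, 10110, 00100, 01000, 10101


Comparing all pairs, minimum distance: 2
Can detect 1 errors, correct 0 errors

2


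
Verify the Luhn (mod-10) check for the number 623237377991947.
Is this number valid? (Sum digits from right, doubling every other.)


Luhn sum = 84
84 mod 10 = 4

Invalid (Luhn sum mod 10 = 4)


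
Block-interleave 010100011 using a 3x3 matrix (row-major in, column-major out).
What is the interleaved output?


Matrix:
  010
  100
  011
Read columns: 010101001

010101001


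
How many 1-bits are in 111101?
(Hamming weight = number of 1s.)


Counting 1s in 111101

5


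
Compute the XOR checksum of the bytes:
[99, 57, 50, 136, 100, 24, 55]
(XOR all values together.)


XOR chain: 99 ^ 57 ^ 50 ^ 136 ^ 100 ^ 24 ^ 55 = 171

171


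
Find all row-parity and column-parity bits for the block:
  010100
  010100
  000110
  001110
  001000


Row parities: 00011
Column parities: 000000

Row P: 00011, Col P: 000000, Corner: 0


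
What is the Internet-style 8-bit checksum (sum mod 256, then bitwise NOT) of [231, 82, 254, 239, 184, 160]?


Sum = 1150 mod 256 = 126
Complement = 129

129


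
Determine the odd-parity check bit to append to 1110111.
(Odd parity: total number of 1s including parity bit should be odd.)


Number of 1s in data: 6
Parity bit: 1

1


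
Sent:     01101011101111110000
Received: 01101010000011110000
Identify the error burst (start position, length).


XOR: 00000001101100000000

Burst at position 7, length 5


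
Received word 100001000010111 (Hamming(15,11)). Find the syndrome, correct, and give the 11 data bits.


Syndrome = 0: no error detected

Data: 00100010111 (no errors)


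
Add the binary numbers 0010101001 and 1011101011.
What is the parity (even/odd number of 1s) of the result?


0010101001 = 169
1011101011 = 747
Sum = 916 = 1110010100
1s count = 5

odd parity (5 ones in 1110010100)


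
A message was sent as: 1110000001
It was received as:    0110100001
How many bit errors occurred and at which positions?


XOR: 1000100000

2 error(s) at position(s): 0, 4


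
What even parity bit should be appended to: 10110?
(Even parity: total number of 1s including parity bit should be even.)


Number of 1s in data: 3
Parity bit: 1

1


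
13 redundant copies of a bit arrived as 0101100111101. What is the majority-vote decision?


Ones: 8 out of 13
Threshold: 7

1 (8/13 voted 1)


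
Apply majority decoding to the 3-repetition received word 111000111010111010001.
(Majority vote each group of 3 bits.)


Groups: 111, 000, 111, 010, 111, 010, 001
Majority votes: 1010100

1010100


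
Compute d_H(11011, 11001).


XOR: 00010
Count of 1s: 1

1


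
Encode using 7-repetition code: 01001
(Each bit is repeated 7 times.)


Each bit -> 7 copies

00000001111111000000000000001111111


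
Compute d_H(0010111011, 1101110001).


XOR: 1111001010
Count of 1s: 6

6


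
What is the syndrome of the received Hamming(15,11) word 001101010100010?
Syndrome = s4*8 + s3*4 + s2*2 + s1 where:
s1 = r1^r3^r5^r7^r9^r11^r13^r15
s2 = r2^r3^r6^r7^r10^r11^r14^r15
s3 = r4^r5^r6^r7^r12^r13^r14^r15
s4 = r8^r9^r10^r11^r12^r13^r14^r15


s1=1, s2=0, s3=1, s4=1

Syndrome = 13 (error at position 13)


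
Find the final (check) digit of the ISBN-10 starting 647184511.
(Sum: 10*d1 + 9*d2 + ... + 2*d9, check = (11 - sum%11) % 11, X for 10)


Weighted sum: 252
252 mod 11 = 10

Check digit: 1


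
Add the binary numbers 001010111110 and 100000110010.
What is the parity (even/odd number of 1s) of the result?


001010111110 = 702
100000110010 = 2098
Sum = 2800 = 101011110000
1s count = 6

even parity (6 ones in 101011110000)


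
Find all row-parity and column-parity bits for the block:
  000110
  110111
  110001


Row parities: 011
Column parities: 000000

Row P: 011, Col P: 000000, Corner: 0


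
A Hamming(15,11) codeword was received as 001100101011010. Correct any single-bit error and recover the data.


Syndrome = 0: no error detected

Data: 10011011010 (no errors)


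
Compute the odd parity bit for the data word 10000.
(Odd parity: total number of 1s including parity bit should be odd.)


Number of 1s in data: 1
Parity bit: 0

0


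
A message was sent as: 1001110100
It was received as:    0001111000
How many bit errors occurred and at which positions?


XOR: 1000001100

3 error(s) at position(s): 0, 6, 7


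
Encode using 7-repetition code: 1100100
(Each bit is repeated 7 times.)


Each bit -> 7 copies

1111111111111100000000000000111111100000000000000


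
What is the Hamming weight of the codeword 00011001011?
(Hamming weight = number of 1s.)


Counting 1s in 00011001011

5


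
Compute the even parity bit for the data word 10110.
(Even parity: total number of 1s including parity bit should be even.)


Number of 1s in data: 3
Parity bit: 1

1


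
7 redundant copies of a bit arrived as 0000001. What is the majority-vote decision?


Ones: 1 out of 7
Threshold: 4

0 (1/7 voted 1)


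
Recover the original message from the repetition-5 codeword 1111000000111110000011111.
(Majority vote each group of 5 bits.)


Groups: 11110, 00000, 11111, 00000, 11111
Majority votes: 10101

10101


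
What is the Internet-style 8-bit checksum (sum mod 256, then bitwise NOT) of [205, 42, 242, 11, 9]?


Sum = 509 mod 256 = 253
Complement = 2

2


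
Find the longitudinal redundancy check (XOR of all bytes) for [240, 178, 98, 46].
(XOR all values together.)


XOR chain: 240 ^ 178 ^ 98 ^ 46 = 14

14


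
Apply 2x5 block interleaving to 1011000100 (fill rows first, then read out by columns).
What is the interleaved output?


Matrix:
  10110
  00100
Read columns: 1000111000

1000111000


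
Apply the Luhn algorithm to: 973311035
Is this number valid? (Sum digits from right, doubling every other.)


Luhn sum = 37
37 mod 10 = 7

Invalid (Luhn sum mod 10 = 7)


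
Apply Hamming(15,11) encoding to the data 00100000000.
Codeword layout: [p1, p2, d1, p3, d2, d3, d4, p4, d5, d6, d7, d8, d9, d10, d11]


Parity bits: p1=0, p2=1, p3=1, p4=0

010101000000000


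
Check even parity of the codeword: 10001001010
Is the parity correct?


Number of 1s: 4

Yes, parity is correct (4 ones)


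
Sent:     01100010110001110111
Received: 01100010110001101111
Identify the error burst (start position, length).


XOR: 00000000000000011000

Burst at position 15, length 2


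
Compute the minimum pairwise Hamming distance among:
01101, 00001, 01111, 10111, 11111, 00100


Comparing all pairs, minimum distance: 1
Can detect 0 errors, correct 0 errors

1


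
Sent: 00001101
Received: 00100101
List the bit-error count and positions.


XOR: 00101000

2 error(s) at position(s): 2, 4


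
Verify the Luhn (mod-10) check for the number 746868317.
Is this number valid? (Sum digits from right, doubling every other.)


Luhn sum = 53
53 mod 10 = 3

Invalid (Luhn sum mod 10 = 3)


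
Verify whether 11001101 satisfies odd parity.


Number of 1s: 5

Yes, parity is correct (5 ones)


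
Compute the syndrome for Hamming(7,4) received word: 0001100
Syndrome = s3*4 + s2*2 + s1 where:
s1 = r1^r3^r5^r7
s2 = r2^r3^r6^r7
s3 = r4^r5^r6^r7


s1=1, s2=0, s3=0

Syndrome = 1 (error at position 1)


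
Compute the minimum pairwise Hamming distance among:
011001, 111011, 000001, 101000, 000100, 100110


Comparing all pairs, minimum distance: 2
Can detect 1 errors, correct 0 errors

2


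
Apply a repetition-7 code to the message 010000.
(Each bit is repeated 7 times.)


Each bit -> 7 copies

000000011111110000000000000000000000000000


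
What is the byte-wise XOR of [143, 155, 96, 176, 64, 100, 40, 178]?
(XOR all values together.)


XOR chain: 143 ^ 155 ^ 96 ^ 176 ^ 64 ^ 100 ^ 40 ^ 178 = 122

122


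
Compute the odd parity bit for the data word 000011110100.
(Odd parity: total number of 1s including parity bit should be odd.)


Number of 1s in data: 5
Parity bit: 0

0


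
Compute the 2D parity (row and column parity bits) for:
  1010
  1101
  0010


Row parities: 011
Column parities: 0101

Row P: 011, Col P: 0101, Corner: 0


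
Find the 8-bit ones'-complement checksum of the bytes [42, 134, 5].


Sum = 181 mod 256 = 181
Complement = 74

74


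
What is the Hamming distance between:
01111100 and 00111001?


XOR: 01000101
Count of 1s: 3

3


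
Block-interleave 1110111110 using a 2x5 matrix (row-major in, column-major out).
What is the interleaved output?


Matrix:
  11101
  11110
Read columns: 1111110110

1111110110


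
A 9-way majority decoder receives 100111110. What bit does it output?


Ones: 6 out of 9
Threshold: 5

1 (6/9 voted 1)


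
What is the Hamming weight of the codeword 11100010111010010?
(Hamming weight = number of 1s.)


Counting 1s in 11100010111010010

9


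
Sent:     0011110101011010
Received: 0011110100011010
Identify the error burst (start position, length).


XOR: 0000000001000000

Burst at position 9, length 1


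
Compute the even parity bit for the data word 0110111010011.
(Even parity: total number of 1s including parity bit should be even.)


Number of 1s in data: 8
Parity bit: 0

0


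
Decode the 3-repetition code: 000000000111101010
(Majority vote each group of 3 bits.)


Groups: 000, 000, 000, 111, 101, 010
Majority votes: 000110

000110


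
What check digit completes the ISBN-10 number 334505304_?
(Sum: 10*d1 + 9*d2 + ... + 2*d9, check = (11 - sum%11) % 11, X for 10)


Weighted sum: 169
169 mod 11 = 4

Check digit: 7


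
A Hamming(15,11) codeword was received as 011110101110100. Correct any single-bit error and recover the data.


Syndrome = 2: error at position 2

Data: 11011110100 (corrected bit 2)


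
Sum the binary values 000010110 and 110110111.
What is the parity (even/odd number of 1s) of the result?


000010110 = 22
110110111 = 439
Sum = 461 = 111001101
1s count = 6

even parity (6 ones in 111001101)


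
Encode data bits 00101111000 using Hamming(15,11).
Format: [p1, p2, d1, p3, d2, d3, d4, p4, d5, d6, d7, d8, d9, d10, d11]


Parity bits: p1=0, p2=1, p3=0, p4=0

010001001111000


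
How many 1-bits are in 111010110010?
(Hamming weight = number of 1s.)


Counting 1s in 111010110010

7


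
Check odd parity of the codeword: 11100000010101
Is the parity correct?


Number of 1s: 6

No, parity error (6 ones)


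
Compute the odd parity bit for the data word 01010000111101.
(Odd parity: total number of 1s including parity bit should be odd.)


Number of 1s in data: 7
Parity bit: 0

0


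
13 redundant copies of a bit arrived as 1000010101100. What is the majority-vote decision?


Ones: 5 out of 13
Threshold: 7

0 (5/13 voted 1)


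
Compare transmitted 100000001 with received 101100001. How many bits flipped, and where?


XOR: 001100000

2 error(s) at position(s): 2, 3


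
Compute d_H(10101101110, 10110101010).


XOR: 00011000100
Count of 1s: 3

3


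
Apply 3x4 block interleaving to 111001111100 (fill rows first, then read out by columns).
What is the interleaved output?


Matrix:
  1110
  0111
  1100
Read columns: 101111110010

101111110010


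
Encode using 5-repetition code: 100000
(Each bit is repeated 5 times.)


Each bit -> 5 copies

111110000000000000000000000000


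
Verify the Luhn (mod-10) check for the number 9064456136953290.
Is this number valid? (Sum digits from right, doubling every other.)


Luhn sum = 76
76 mod 10 = 6

Invalid (Luhn sum mod 10 = 6)


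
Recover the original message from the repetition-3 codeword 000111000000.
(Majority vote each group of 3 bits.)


Groups: 000, 111, 000, 000
Majority votes: 0100

0100


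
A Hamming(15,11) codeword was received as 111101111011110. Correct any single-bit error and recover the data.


Syndrome = 0: no error detected

Data: 10111011110 (no errors)


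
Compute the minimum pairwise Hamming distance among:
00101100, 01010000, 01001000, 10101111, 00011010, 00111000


Comparing all pairs, minimum distance: 2
Can detect 1 errors, correct 0 errors

2


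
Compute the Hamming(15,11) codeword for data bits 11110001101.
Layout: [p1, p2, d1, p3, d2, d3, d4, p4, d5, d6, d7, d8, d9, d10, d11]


Parity bits: p1=1, p2=0, p3=0, p4=1

101011110001101


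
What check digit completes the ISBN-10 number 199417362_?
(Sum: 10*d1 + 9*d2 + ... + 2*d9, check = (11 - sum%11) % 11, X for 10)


Weighted sum: 266
266 mod 11 = 2

Check digit: 9


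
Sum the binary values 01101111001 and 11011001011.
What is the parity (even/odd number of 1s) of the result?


01101111001 = 889
11011001011 = 1739
Sum = 2628 = 101001000100
1s count = 4

even parity (4 ones in 101001000100)


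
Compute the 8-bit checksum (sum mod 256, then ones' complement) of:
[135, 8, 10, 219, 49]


Sum = 421 mod 256 = 165
Complement = 90

90


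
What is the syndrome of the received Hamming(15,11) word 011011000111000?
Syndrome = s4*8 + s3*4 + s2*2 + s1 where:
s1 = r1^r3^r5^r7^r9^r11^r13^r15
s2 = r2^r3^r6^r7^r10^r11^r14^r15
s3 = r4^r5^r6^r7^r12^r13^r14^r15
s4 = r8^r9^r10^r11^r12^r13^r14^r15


s1=1, s2=1, s3=1, s4=1

Syndrome = 15 (error at position 15)


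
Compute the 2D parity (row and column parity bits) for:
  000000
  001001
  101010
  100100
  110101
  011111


Row parities: 001001
Column parities: 101101

Row P: 001001, Col P: 101101, Corner: 0


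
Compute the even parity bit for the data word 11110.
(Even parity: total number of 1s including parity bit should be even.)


Number of 1s in data: 4
Parity bit: 0

0


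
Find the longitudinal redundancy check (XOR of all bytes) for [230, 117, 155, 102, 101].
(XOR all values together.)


XOR chain: 230 ^ 117 ^ 155 ^ 102 ^ 101 = 11

11


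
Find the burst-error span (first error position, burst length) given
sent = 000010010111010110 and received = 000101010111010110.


XOR: 000111000000000000

Burst at position 3, length 3


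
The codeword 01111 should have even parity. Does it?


Number of 1s: 4

Yes, parity is correct (4 ones)


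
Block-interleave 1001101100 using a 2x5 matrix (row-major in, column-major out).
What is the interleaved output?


Matrix:
  10011
  01100
Read columns: 1001011010

1001011010


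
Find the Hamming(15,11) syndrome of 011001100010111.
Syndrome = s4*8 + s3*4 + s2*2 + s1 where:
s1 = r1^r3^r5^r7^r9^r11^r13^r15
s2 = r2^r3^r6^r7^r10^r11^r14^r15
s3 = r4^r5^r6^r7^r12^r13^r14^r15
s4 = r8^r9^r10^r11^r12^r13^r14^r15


s1=1, s2=1, s3=1, s4=0

Syndrome = 7 (error at position 7)


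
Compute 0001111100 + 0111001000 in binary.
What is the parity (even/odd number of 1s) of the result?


0001111100 = 124
0111001000 = 456
Sum = 580 = 1001000100
1s count = 3

odd parity (3 ones in 1001000100)


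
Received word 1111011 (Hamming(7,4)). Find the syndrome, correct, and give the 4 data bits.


Syndrome = 5: error at position 5

Data: 1111 (corrected bit 5)


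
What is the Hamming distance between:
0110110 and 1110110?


XOR: 1000000
Count of 1s: 1

1


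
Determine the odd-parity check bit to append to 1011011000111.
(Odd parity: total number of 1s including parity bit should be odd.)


Number of 1s in data: 8
Parity bit: 1

1


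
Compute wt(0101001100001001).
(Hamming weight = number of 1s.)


Counting 1s in 0101001100001001

6


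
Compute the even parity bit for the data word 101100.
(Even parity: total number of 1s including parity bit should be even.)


Number of 1s in data: 3
Parity bit: 1

1


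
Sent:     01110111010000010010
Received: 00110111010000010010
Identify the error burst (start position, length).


XOR: 01000000000000000000

Burst at position 1, length 1


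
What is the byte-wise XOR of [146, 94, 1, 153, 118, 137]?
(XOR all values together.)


XOR chain: 146 ^ 94 ^ 1 ^ 153 ^ 118 ^ 137 = 171

171


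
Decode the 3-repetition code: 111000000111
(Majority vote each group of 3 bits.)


Groups: 111, 000, 000, 111
Majority votes: 1001

1001


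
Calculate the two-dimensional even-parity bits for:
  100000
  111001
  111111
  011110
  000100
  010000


Row parities: 100011
Column parities: 101100

Row P: 100011, Col P: 101100, Corner: 1


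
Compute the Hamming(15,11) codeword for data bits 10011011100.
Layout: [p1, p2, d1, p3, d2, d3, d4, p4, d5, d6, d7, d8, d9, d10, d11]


Parity bits: p1=1, p2=1, p3=1, p4=0

111100101011100


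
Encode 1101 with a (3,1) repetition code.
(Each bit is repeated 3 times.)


Each bit -> 3 copies

111111000111


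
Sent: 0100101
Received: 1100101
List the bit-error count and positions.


XOR: 1000000

1 error(s) at position(s): 0


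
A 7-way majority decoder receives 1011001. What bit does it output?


Ones: 4 out of 7
Threshold: 4

1 (4/7 voted 1)


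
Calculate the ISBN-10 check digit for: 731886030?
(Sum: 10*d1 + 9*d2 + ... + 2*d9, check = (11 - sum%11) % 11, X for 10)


Weighted sum: 248
248 mod 11 = 6

Check digit: 5


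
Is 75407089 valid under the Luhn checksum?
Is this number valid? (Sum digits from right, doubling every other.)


Luhn sum = 39
39 mod 10 = 9

Invalid (Luhn sum mod 10 = 9)


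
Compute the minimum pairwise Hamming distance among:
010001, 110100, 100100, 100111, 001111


Comparing all pairs, minimum distance: 1
Can detect 0 errors, correct 0 errors

1


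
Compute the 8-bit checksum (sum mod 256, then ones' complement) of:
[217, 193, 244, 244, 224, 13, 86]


Sum = 1221 mod 256 = 197
Complement = 58

58


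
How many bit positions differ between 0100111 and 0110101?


XOR: 0010010
Count of 1s: 2

2


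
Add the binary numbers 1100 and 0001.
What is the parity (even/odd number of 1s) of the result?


1100 = 12
0001 = 1
Sum = 13 = 1101
1s count = 3

odd parity (3 ones in 1101)


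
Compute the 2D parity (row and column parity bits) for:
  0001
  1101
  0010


Row parities: 111
Column parities: 1110

Row P: 111, Col P: 1110, Corner: 1


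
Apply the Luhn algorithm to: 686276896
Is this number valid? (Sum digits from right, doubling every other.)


Luhn sum = 56
56 mod 10 = 6

Invalid (Luhn sum mod 10 = 6)


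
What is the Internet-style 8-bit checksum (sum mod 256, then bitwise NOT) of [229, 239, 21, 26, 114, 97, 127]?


Sum = 853 mod 256 = 85
Complement = 170

170


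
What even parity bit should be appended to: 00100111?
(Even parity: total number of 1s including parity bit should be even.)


Number of 1s in data: 4
Parity bit: 0

0


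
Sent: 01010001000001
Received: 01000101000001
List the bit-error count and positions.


XOR: 00010100000000

2 error(s) at position(s): 3, 5


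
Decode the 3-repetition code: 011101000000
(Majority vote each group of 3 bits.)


Groups: 011, 101, 000, 000
Majority votes: 1100

1100


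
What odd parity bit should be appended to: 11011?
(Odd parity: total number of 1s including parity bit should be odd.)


Number of 1s in data: 4
Parity bit: 1

1


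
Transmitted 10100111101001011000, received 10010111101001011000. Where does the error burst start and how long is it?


XOR: 00110000000000000000

Burst at position 2, length 2


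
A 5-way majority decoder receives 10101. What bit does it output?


Ones: 3 out of 5
Threshold: 3

1 (3/5 voted 1)


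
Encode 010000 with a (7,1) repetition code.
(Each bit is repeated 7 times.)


Each bit -> 7 copies

000000011111110000000000000000000000000000


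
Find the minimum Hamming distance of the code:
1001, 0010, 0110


Comparing all pairs, minimum distance: 1
Can detect 0 errors, correct 0 errors

1


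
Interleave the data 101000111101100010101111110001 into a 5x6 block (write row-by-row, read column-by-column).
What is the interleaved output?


Matrix:
  101000
  111101
  100010
  101111
  110001
Read columns: 111110100111010010100011001011

111110100111010010100011001011


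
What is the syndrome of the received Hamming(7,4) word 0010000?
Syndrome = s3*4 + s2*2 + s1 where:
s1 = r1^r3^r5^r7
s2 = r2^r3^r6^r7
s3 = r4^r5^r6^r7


s1=1, s2=1, s3=0

Syndrome = 3 (error at position 3)


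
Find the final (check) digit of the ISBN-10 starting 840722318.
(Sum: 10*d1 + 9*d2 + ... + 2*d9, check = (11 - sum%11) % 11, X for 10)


Weighted sum: 218
218 mod 11 = 9

Check digit: 2
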